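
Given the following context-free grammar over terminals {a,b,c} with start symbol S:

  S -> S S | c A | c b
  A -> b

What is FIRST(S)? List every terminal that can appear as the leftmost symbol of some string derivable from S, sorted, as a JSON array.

FIRST sets, iterate to fixpoint:
pass 1:
  A via A→b: +{b}
  S via S→c A: +{c}
  S: {c}  A: {b}
pass 2: (no change)
  S: {c}  A: {b}

FIRST(S) = ["c"]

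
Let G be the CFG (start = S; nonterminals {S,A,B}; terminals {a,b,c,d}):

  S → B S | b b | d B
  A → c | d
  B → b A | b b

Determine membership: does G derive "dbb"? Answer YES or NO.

CNF form of G:
  S -> B S | T0 T0 | T1 B
  A -> c | d
  B -> T0 A | T0 T0
  T0 -> b
  T1 -> d

Fill CYK table bottom-up:
  T[0,0] 'd' = {A,T1}  orig:{A}
  T[1,1] 'b' = {T0}  orig:{}
  T[2,2] 'b' = {T0}  orig:{}
  T[0,1] 'db' = ∅
  T[1,2] 'bb' = {B,S}
  T[0,2] 'dbb' = {S}

S ∈ T[0,2] ⇒ YES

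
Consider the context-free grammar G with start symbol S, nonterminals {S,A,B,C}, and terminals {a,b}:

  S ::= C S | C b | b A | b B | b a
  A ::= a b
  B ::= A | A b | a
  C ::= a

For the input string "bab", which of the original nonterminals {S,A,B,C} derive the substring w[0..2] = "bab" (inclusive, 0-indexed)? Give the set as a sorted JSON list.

CNF form of G:
  S -> C S | C T1 | T1 A | T1 B | T1 T0
  A -> T0 T1
  B -> A T1 | T0 T1 | a
  C -> a
  T0 -> a
  T1 -> b

Fill CYK table bottom-up (cells [i..j] with 0 ≤ i ≤ j ≤ 2 only):
  T[0,0] 'b' = {T1}  orig:{}
  T[1,1] 'a' = {B,C,T0}  orig:{B,C}
  T[2,2] 'b' = {T1}  orig:{}
  T[0,1] 'ba' = {S}
  T[1,2] 'ab' = {A,B,S}
  T[0,2] 'bab' = {S}

Original NTs in T[0,2] deriving "bab": ["S"]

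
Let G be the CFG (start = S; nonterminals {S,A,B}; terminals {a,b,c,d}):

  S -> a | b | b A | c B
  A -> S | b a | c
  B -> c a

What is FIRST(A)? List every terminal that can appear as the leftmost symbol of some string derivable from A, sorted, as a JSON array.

FIRST iteration:
iter 1:
  A via A→b a: +{b}
  A via A→c: +{c}
  B via B→c a: +{c}
  S via S→a: +{a}
  S via S→b: +{b}
  S via S→c B: +{c}
  FIRST(S)={a,b,c}  FIRST(A)={b,c}  FIRST(B)={c}
iter 2:
  A via A→S: +{a}
  FIRST(S)={a,b,c}  FIRST(A)={a,b,c}  FIRST(B)={c}
iter 3: done
  FIRST(S)={a,b,c}  FIRST(A)={a,b,c}  FIRST(B)={c}

FIRST(A) = ["a", "b", "c"]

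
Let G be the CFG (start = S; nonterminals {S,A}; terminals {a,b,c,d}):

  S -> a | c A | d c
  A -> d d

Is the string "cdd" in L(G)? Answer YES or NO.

Convert to CNF:
  S -> T0 T1 | T1 A | a
  A -> T0 T0
  T0 -> d
  T1 -> c

CYK fill:
  T[0,0] 'c' = {T1}  orig:{}
  T[1,1] 'd' = {T0}  orig:{}
  T[2,2] 'd' = {T0}  orig:{}
  T[0,1] 'cd' = ∅
  T[1,2] 'dd' = {A}
  T[0,2] 'cdd' = {S}

S ∈ T[0,2] ⇒ YES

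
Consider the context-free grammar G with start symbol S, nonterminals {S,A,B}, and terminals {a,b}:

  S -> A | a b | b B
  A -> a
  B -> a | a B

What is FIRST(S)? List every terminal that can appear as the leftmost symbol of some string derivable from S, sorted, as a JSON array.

FIRST sets, iterate to fixpoint:
[1]
  A via A→a: +{a}
  B via B→a: +{a}
  S via S→A: +{a}
  S via S→b B: +{b}
  S: {a,b}  A: {a}  B: {a}
[2] (stable)
  S: {a,b}  A: {a}  B: {a}

FIRST(S) = ["a", "b"]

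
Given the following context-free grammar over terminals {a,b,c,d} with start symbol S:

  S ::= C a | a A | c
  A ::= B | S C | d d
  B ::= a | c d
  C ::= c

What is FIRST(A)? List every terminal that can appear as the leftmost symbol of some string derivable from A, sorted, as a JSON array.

Compute FIRST by fixpoint:
pass 1:
  A via A→d d: +{d}
  B via B→a: +{a}
  B via B→c d: +{c}
  C via C→c: +{c}
  S via S→C a: +{c}
  S via S→a A: +{a}
  FIRST[S]={a,c}  FIRST[A]={d}  FIRST[B]={a,c}  FIRST[C]={c}
pass 2:
  A via A→B: +{a,c}
  FIRST[S]={a,c}  FIRST[A]={a,c,d}  FIRST[B]={a,c}  FIRST[C]={c}
pass 3: (no change)
  FIRST[S]={a,c}  FIRST[A]={a,c,d}  FIRST[B]={a,c}  FIRST[C]={c}

FIRST(A) = ["a", "c", "d"]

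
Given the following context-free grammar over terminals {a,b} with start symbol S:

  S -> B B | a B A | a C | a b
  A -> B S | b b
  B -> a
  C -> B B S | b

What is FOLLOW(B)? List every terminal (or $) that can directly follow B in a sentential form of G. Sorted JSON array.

Compute FIRST by fixpoint:
iter 1:
  A via A→b b: +{b}
  B via B→a: +{a}
  C via C→B B S: +{a}
  C via C→b: +{b}
  S via S→B B: +{a}
  FIRST[S]={a}  FIRST[A]={b}  FIRST[B]={a}  FIRST[C]={a,b}
iter 2:
  A via A→B S: +{a}
  FIRST[S]={a}  FIRST[A]={a,b}  FIRST[B]={a}  FIRST[C]={a,b}
iter 3: — fixpoint
  FIRST[S]={a}  FIRST[A]={a,b}  FIRST[B]={a}  FIRST[C]={a,b}

FOLLOW iteration:
seed FOLLOW(S) with $
pass 1:
  A→B S: FOLLOW(B) ⊇ FIRST(S) = {a}; new: +{a}
  S→B B: FOLLOW(B) ⊇ FOLLOW(S) ⊇ {$}; new: +{$}
  S→a B A: FOLLOW(B) ⊇ FIRST(A) = {a,b}; new: +{b}
  S→a B A: FOLLOW(A) ⊇ FOLLOW(S) ⊇ {$}; new: +{$}
  S→a C: FOLLOW(C) ⊇ FOLLOW(S) ⊇ {$}; new: +{$}
  S: {$}  A: {$}  B: {$,a,b}  C: {$}
pass 2: (no change)
  S: {$}  A: {$}  B: {$,a,b}  C: {$}

FOLLOW(B) = ["$", "a", "b"]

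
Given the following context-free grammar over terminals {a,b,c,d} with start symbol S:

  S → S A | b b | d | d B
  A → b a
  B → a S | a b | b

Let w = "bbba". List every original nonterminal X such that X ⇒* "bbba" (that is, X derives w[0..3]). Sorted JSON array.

CNF form of G:
  S -> S A | T0 T0 | T2 B | d
  A -> T0 T1
  B -> T1 S | T1 T0 | b
  T0 -> b
  T1 -> a
  T2 -> d

Fill CYK table bottom-up — only the sub-triangle for w[0..3]:
  cell(0,0) b: {B,T0}  orig:{B}
  cell(1,1) b: {B,T0}  orig:{B}
  cell(2,2) b: {B,T0}  orig:{B}
  cell(3,3) a: {T1}  orig:{}
  cell(0,1) bb: {S}
  cell(1,2) bb: {S}
  cell(2,3) ba: {A}
  cell(0,2) bbb: ∅
  cell(1,3) bba: ∅
  cell(0,3) bbba: {S}

Original NTs in T[0,3] deriving "bbba": ["S"]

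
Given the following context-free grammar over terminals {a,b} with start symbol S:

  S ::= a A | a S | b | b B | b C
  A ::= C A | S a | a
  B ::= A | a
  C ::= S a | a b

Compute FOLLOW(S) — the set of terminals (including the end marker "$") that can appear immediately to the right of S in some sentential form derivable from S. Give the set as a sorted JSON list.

Compute FIRST by fixpoint:
round 1:
  A via A→a: +{a}
  B via B→A: +{a}
  C via C→a b: +{a}
  S via S→a A: +{a}
  S via S→b: +{b}
  S: {a,b}  A: {a}  B: {a}  C: {a}
round 2:
  A via A→S a: +{b}
  B via B→A: +{b}
  C via C→S a: +{b}
  S: {a,b}  A: {a,b}  B: {a,b}  C: {a,b}
round 3: (no change)
  S: {a,b}  A: {a,b}  B: {a,b}  C: {a,b}

Compute FOLLOW by fixpoint:
seed FOLLOW(S) with $
round 1:
  A→C A: FOLLOW(C) ⊇ FIRST(A) = {a,b}; new: +{a,b}
  A→S a: FOLLOW(S) ⊇ FIRST(a) = {a}; new: +{a}
  S→a A: FOLLOW(A) ⊇ FOLLOW(S) ⊇ {$,a}; new: +{$,a}
  S→b B: FOLLOW(B) ⊇ FOLLOW(S) ⊇ {$,a}; new: +{$,a}
  S→b C: FOLLOW(C) ⊇ FOLLOW(S) ⊇ {$,a}; new: +{$}
  S: {$,a}  A: {$,a}  B: {$,a}  C: {$,a,b}
round 2: (no change)
  S: {$,a}  A: {$,a}  B: {$,a}  C: {$,a,b}

FOLLOW(S) = ["$", "a"]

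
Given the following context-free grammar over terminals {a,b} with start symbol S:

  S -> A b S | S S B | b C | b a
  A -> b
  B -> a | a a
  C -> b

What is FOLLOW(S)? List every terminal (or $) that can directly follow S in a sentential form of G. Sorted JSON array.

FIRST iteration:
iter 1:
  A via A→b: +{b}
  B via B→a: +{a}
  C via C→b: +{b}
  S via S→A b S: +{b}
  FIRST[S]={b}  FIRST[A]={b}  FIRST[B]={a}  FIRST[C]={b}
iter 2: (no change)
  FIRST[S]={b}  FIRST[A]={b}  FIRST[B]={a}  FIRST[C]={b}

FOLLOW sets:
FOLLOW(S) := {$}
round 1:
  S→A b S: FOLLOW(A) ⊇ FIRST(b) = {b}; new: +{b}
  S→S S B: FOLLOW(S) ⊇ FIRST(S) = {b}; new: +{b}
  S→S S B: FOLLOW(S) ⊇ FIRST(B) = {a}; new: +{a}
  S→S S B: FOLLOW(B) ⊇ FOLLOW(S) ⊇ {$,a,b}; new: +{$,a,b}
  S→b C: FOLLOW(C) ⊇ FOLLOW(S) ⊇ {$,a,b}; new: +{$,a,b}
  FOLLOW[S]={$,a,b}  FOLLOW[A]={b}  FOLLOW[B]={$,a,b}  FOLLOW[C]={$,a,b}
round 2: (stable)
  FOLLOW[S]={$,a,b}  FOLLOW[A]={b}  FOLLOW[B]={$,a,b}  FOLLOW[C]={$,a,b}

FOLLOW(S) = ["$", "a", "b"]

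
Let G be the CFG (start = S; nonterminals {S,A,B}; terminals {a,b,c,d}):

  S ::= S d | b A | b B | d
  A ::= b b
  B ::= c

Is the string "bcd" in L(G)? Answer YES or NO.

Convert to CNF:
  S -> S T1 | T0 A | T0 B | d
  A -> T0 T0
  B -> c
  T0 -> b
  T1 -> d

CYK table (by increasing span):
  cell(0,0) b: {T0}  orig:{}
  cell(1,1) c: {B}
  cell(2,2) d: {S,T1}  orig:{S}
  cell(0,1) bc: {S}
  cell(1,2) cd: ∅
  cell(0,2) bcd: {S}

S ∈ T[0,2] ⇒ YES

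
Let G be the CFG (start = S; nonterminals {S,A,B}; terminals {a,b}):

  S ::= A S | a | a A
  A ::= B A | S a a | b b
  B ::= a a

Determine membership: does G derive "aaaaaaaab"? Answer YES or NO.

Convert to CNF:
  S -> A S | T0 A | a
  A -> B A | S X2 | T1 T1
  B -> T0 T0
  T0 -> a
  T1 -> b
  X2 -> T0 T0

CYK fill:
  T[0,0] 'a' = {S,T0}  orig:{S}
  T[1,1] 'a' = {S,T0}  orig:{S}
  T[2,2] 'a' = {S,T0}  orig:{S}
  T[3,3] 'a' = {S,T0}  orig:{S}
  T[4,4] 'a' = {S,T0}  orig:{S}
  T[5,5] 'a' = {S,T0}  orig:{S}
  T[6,6] 'a' = {S,T0}  orig:{S}
  T[7,7] 'a' = {S,T0}  orig:{S}
  T[8,8] 'b' = {T1}  orig:{}
  T[0,1] 'aa' = {B,X2}  orig:{B}
  T[1,2] 'aa' = {B,X2}  orig:{B}
  T[2,3] 'aa' = {B,X2}  orig:{B}
  T[3,4] 'aa' = {B,X2}  orig:{B}
  T[4,5] 'aa' = {B,X2}  orig:{B}
  T[5,6] 'aa' = {B,X2}  orig:{B}
  T[6,7] 'aa' = {B,X2}  orig:{B}
  T[7,8] 'ab' = ∅
  T[0,2] 'aaa' = {A}
  T[1,3] 'aaa' = {A}
  T[2,4] 'aaa' = {A}
  T[3,5] 'aaa' = {A}
  T[4,6] 'aaa' = {A}
  T[5,7] 'aaa' = {A}
  T[6,8] 'aab' = ∅
  T[0,3] 'aaaa' = {S}
  T[1,4] 'aaaa' = {S}
  T[2,5] 'aaaa' = {S}
  T[3,6] 'aaaa' = {S}
  T[4,7] 'aaaa' = {S}
  T[5,8] 'aaab' = ∅
  T[0,4] 'aaaaa' = {A}
  T[1,5] 'aaaaa' = {A}
  T[2,6] 'aaaaa' = {A}
  T[3,7] 'aaaaa' = {A}
  T[4,8] 'aaaab' = ∅
  T[0,5] 'aaaaaa' = {A,S}
  T[1,6] 'aaaaaa' = {A,S}
  T[2,7] 'aaaaaa' = {A,S}
  T[3,8] 'aaaaab' = ∅
  T[0,6] 'aaaaaaa' = {A,S}
  T[1,7] 'aaaaaaa' = {A,S}
  T[2,8] 'aaaaaab' = ∅
  T[0,7] 'aaaaaaaa' = {A,S}
  T[1,8] 'aaaaaaab' = ∅
  T[0,8] 'aaaaaaaab' = ∅

S ∉ T[0,8] ⇒ NO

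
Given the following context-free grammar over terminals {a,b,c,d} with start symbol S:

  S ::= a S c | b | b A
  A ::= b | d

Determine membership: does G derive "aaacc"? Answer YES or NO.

Convert to CNF:
  S -> T0 X3 | T2 A | b
  A -> b | d
  T0 -> a
  T1 -> c
  T2 -> b
  X3 -> S T1

CYK table (by increasing span):
  [0..0]={T0}  "a"  orig:{}
  [1..1]={T0}  "a"  orig:{}
  [2..2]={T0}  "a"  orig:{}
  [3..3]={T1}  "c"  orig:{}
  [4..4]={T1}  "c"  orig:{}
  [0..1]=∅  "aa"
  [1..2]=∅  "aa"
  [2..3]=∅  "ac"
  [3..4]=∅  "cc"
  [0..2]=∅  "aaa"
  [1..3]=∅  "aac"
  [2..4]=∅  "acc"
  [0..3]=∅  "aaac"
  [1..4]=∅  "aacc"
  [0..4]=∅  "aaacc"

S ∉ T[0,4] ⇒ NO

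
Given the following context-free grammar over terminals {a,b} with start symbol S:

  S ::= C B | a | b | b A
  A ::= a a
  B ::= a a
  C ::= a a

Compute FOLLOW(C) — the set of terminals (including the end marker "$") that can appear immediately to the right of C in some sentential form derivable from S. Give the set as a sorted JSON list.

FIRST iteration:
pass 1:
  A via A→a a: +{a}
  B via B→a a: +{a}
  C via C→a a: +{a}
  S via S→C B: +{a}
  S via S→b: +{b}
  FIRST[S]={a,b}  FIRST[A]={a}  FIRST[B]={a}  FIRST[C]={a}
pass 2: — fixpoint
  FIRST[S]={a,b}  FIRST[A]={a}  FIRST[B]={a}  FIRST[C]={a}

FOLLOW sets:
initialize: $ ∈ FOLLOW(S)
[1]
  S→C B: FOLLOW(C) ⊇ FIRST(B) = {a}; new: +{a}
  S→C B: FOLLOW(B) ⊇ FOLLOW(S) ⊇ {$}; new: +{$}
  S→b A: FOLLOW(A) ⊇ FOLLOW(S) ⊇ {$}; new: +{$}
  S: {$}  A: {$}  B: {$}  C: {a}
[2] — fixpoint
  S: {$}  A: {$}  B: {$}  C: {a}

FOLLOW(C) = ["a"]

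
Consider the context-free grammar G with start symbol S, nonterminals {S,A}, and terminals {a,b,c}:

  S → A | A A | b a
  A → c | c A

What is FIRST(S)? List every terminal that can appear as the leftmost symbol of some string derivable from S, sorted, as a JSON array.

FIRST iteration:
[1]
  A via A→c: +{c}
  S via S→A: +{c}
  S via S→b a: +{b}
  S: {b,c}  A: {c}
[2] (no change)
  S: {b,c}  A: {c}

FIRST(S) = ["b", "c"]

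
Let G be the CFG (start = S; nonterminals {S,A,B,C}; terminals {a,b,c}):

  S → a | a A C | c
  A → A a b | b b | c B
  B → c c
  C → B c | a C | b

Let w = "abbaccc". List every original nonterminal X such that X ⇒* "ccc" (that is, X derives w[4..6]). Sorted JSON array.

Convert to CNF:
  S -> T0 X4 | a | c
  A -> A X3 | T1 T1 | T2 B
  B -> T2 T2
  C -> B T2 | T0 C | b
  T0 -> a
  T1 -> b
  T2 -> c
  X3 -> T0 T1
  X4 -> A C

Fill CYK table bottom-up (cells [i..j] with 4 ≤ i ≤ j ≤ 6 only):
  cell(4,4) c: {S,T2}  orig:{S}
  cell(5,5) c: {S,T2}  orig:{S}
  cell(6,6) c: {S,T2}  orig:{S}
  cell(4,5) cc: {B}
  cell(5,6) cc: {B}
  cell(4,6) ccc: {A,C}

Original NTs in T[4,6] deriving "ccc": ["A", "C"]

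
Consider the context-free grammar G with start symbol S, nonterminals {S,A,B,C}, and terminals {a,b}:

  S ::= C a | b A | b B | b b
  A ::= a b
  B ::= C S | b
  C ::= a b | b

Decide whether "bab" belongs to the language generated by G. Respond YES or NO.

CNF form of G:
  S -> C T0 | T1 A | T1 B | T1 T1
  A -> T0 T1
  B -> C S | b
  C -> T0 T1 | b
  T0 -> a
  T1 -> b

CYK table (by increasing span):
  cell(0,0) b: {B,C,T1}  orig:{B,C}
  cell(1,1) a: {T0}  orig:{}
  cell(2,2) b: {B,C,T1}  orig:{B,C}
  cell(0,1) ba: {S}
  cell(1,2) ab: {A,C}
  cell(0,2) bab: {S}

S ∈ T[0,2] ⇒ YES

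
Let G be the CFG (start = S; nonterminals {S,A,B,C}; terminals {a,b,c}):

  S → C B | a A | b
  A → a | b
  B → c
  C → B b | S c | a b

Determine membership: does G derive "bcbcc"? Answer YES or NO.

CNF form of G:
  S -> C B | T2 A | b
  A -> a | b
  B -> c
  C -> B T0 | S T1 | T2 T0
  T0 -> b
  T1 -> c
  T2 -> a

Fill CYK table bottom-up:
  [0..0]={A,S,T0}  "b"  orig:{A,S}
  [1..1]={B,T1}  "c"  orig:{B}
  [2..2]={A,S,T0}  "b"  orig:{A,S}
  [3..3]={B,T1}  "c"  orig:{B}
  [4..4]={B,T1}  "c"  orig:{B}
  [0..1]={C}  "bc"
  [1..2]={C}  "cb"
  [2..3]={C}  "bc"
  [3..4]=∅  "cc"
  [0..2]=∅  "bcb"
  [1..3]={S}  "cbc"
  [2..4]={S}  "bcc"
  [0..3]=∅  "bcbc"
  [1..4]={C}  "cbcc"
  [0..4]=∅  "bcbcc"

S ∉ T[0,4] ⇒ NO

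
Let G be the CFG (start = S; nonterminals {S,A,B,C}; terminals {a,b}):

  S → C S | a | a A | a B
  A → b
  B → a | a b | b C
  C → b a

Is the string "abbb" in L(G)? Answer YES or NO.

Convert to CNF:
  S -> C S | T0 A | T0 B | a
  A -> b
  B -> T0 T1 | T1 C | a
  C -> T1 T0
  T0 -> a
  T1 -> b

CYK fill:
  [0..0]={B,S,T0}  "a"  orig:{B,S}
  [1..1]={A,T1}  "b"  orig:{A}
  [2..2]={A,T1}  "b"  orig:{A}
  [3..3]={A,T1}  "b"  orig:{A}
  [0..1]={B,S}  "ab"
  [1..2]=∅  "bb"
  [2..3]=∅  "bb"
  [0..2]=∅  "abb"
  [1..3]=∅  "bbb"
  [0..3]=∅  "abbb"

S ∉ T[0,3] ⇒ NO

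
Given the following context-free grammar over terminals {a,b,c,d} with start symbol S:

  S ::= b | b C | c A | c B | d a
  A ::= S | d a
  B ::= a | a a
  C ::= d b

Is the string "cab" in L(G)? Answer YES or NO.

Convert to CNF:
  S -> T0 C | T1 A | T1 B | T2 T3 | b
  A -> T0 C | T1 A | T1 B | T2 T3 | b
  B -> T3 T3 | a
  C -> T2 T0
  T0 -> b
  T1 -> c
  T2 -> d
  T3 -> a

CYK table (by increasing span):
  T[0,0] 'c' = {T1}  orig:{}
  T[1,1] 'a' = {B,T3}  orig:{B}
  T[2,2] 'b' = {A,S,T0}  orig:{A,S}
  T[0,1] 'ca' = {A,S}
  T[1,2] 'ab' = ∅
  T[0,2] 'cab' = ∅

S ∉ T[0,2] ⇒ NO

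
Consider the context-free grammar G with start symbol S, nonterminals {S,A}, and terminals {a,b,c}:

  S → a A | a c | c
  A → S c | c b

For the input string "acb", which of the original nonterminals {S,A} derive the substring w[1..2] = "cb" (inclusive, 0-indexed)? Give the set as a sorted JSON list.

CNF form of G:
  S -> T2 A | T2 T0 | c
  A -> S T0 | T0 T1
  T0 -> c
  T1 -> b
  T2 -> a

Fill CYK table bottom-up — only the sub-triangle for w[1..2]:
  [1..1]={S,T0}  "c"  orig:{S}
  [2..2]={T1}  "b"  orig:{}
  [1..2]={A}  "cb"

Original NTs in T[1,2] deriving "cb": ["A"]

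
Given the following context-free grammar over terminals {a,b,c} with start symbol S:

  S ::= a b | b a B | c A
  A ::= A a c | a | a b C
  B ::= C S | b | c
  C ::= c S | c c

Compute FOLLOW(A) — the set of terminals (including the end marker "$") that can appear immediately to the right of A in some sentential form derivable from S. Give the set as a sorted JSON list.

FIRST sets, iterate to fixpoint:
round 1:
  A via A→a: +{a}
  B via B→b: +{b}
  B via B→c: +{c}
  C via C→c S: +{c}
  S via S→a b: +{a}
  S via S→b a B: +{b}
  S via S→c A: +{c}
  S: {a,b,c}  A: {a}  B: {b,c}  C: {c}
round 2: done
  S: {a,b,c}  A: {a}  B: {b,c}  C: {c}

FOLLOW iteration:
FOLLOW(S) := {$}
round 1:
  A→A a c: FOLLOW(A) ⊇ FIRST(a) = {a}; new: +{a}
  A→a b C: FOLLOW(C) ⊇ FOLLOW(A) ⊇ {a}; new: +{a}
  B→C S: FOLLOW(C) ⊇ FIRST(S) = {a,b,c}; new: +{b,c}
  C→c S: FOLLOW(S) ⊇ FOLLOW(C) ⊇ {a,b,c}; new: +{a,b,c}
  S→b a B: FOLLOW(B) ⊇ FOLLOW(S) ⊇ {$,a,b,c}; new: +{$,a,b,c}
  S→c A: FOLLOW(A) ⊇ FOLLOW(S) ⊇ {$,a,b,c}; new: +{$,b,c}
  FOLLOW[S]={$,a,b,c}  FOLLOW[A]={$,a,b,c}  FOLLOW[B]={$,a,b,c}  FOLLOW[C]={a,b,c}
round 2:
  A→a b C: FOLLOW(C) ⊇ FOLLOW(A) ⊇ {$,a,b,c}; new: +{$}
  FOLLOW[S]={$,a,b,c}  FOLLOW[A]={$,a,b,c}  FOLLOW[B]={$,a,b,c}  FOLLOW[C]={$,a,b,c}
round 3: done
  FOLLOW[S]={$,a,b,c}  FOLLOW[A]={$,a,b,c}  FOLLOW[B]={$,a,b,c}  FOLLOW[C]={$,a,b,c}

FOLLOW(A) = ["$", "a", "b", "c"]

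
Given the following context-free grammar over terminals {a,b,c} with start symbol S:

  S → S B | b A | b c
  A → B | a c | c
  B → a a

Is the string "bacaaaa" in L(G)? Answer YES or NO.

Convert to CNF:
  S -> S B | T2 A | T2 T1
  A -> T0 T0 | T0 T1 | c
  B -> T0 T0
  T0 -> a
  T1 -> c
  T2 -> b

Fill CYK table bottom-up:
  cell(0,0) b: {T2}  orig:{}
  cell(1,1) a: {T0}  orig:{}
  cell(2,2) c: {A,T1}  orig:{A}
  cell(3,3) a: {T0}  orig:{}
  cell(4,4) a: {T0}  orig:{}
  cell(5,5) a: {T0}  orig:{}
  cell(6,6) a: {T0}  orig:{}
  cell(0,1) ba: ∅
  cell(1,2) ac: {A}
  cell(2,3) ca: ∅
  cell(3,4) aa: {A,B}
  cell(4,5) aa: {A,B}
  cell(5,6) aa: {A,B}
  cell(0,2) bac: {S}
  cell(1,3) aca: ∅
  cell(2,4) caa: ∅
  cell(3,5) aaa: ∅
  cell(4,6) aaa: ∅
  cell(0,3) baca: ∅
  cell(1,4) acaa: ∅
  cell(2,5) caaa: ∅
  cell(3,6) aaaa: ∅
  cell(0,4) bacaa: {S}
  cell(1,5) acaaa: ∅
  cell(2,6) caaaa: ∅
  cell(0,5) bacaaa: ∅
  cell(1,6) acaaaa: ∅
  cell(0,6) bacaaaa: {S}

S ∈ T[0,6] ⇒ YES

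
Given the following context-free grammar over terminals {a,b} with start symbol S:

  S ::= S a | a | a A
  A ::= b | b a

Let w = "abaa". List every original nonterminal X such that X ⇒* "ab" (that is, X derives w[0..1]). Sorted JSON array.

Convert to CNF:
  S -> S T1 | T1 A | a
  A -> T0 T1 | b
  T0 -> b
  T1 -> a

CYK fill, restricted to cells inside w[0..1]:
  T[0,0] 'a' = {S,T1}  orig:{S}
  T[1,1] 'b' = {A,T0}  orig:{A}
  T[0,1] 'ab' = {S}

Original NTs in T[0,1] deriving "ab": ["S"]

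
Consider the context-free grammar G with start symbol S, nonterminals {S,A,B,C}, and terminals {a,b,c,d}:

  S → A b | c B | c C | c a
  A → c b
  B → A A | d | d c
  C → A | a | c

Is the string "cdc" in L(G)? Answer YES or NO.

Convert to CNF:
  S -> A T1 | T0 B | T0 C | T0 T3
  A -> T0 T1
  B -> A A | T2 T0 | d
  C -> T0 T1 | a | c
  T0 -> c
  T1 -> b
  T2 -> d
  T3 -> a

CYK fill:
  cell(0,0) c: {C,T0}  orig:{C}
  cell(1,1) d: {B,T2}  orig:{B}
  cell(2,2) c: {C,T0}  orig:{C}
  cell(0,1) cd: {S}
  cell(1,2) dc: {B}
  cell(0,2) cdc: {S}

S ∈ T[0,2] ⇒ YES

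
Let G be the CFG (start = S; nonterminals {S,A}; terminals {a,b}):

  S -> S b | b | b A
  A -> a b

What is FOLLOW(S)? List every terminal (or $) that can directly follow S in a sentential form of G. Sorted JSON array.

Compute FIRST by fixpoint:
round 1:
  A via A→a b: +{a}
  S via S→b: +{b}
  FIRST[S]={b}  FIRST[A]={a}
round 2: (no change)
  FIRST[S]={b}  FIRST[A]={a}

Compute FOLLOW by fixpoint:
FOLLOW(S) := {$}
[1]
  S→S b: FOLLOW(S) ⊇ FIRST(b) = {b}; new: +{b}
  S→b A: FOLLOW(A) ⊇ FOLLOW(S) ⊇ {$,b}; new: +{$,b}
  S: {$,b}  A: {$,b}
[2] — fixpoint
  S: {$,b}  A: {$,b}

FOLLOW(S) = ["$", "b"]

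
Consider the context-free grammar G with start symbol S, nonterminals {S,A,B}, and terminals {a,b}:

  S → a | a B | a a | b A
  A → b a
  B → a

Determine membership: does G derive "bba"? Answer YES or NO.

Convert to CNF:
  S -> T0 A | T1 B | T1 T1 | a
  A -> T0 T1
  B -> a
  T0 -> b
  T1 -> a

CYK table (by increasing span):
  [0..0]={T0}  "b"  orig:{}
  [1..1]={T0}  "b"  orig:{}
  [2..2]={B,S,T1}  "a"  orig:{B,S}
  [0..1]=∅  "bb"
  [1..2]={A}  "ba"
  [0..2]={S}  "bba"

S ∈ T[0,2] ⇒ YES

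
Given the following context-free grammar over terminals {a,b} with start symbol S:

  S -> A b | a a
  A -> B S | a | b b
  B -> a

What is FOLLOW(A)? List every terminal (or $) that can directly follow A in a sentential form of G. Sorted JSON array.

Compute FIRST by fixpoint:
round 1:
  A via A→a: +{a}
  A via A→b b: +{b}
  B via B→a: +{a}
  S via S→A b: +{a,b}
  S: {a,b}  A: {a,b}  B: {a}
round 2: (no change)
  S: {a,b}  A: {a,b}  B: {a}

FOLLOW iteration:
initialize: $ ∈ FOLLOW(S)
[1]
  A→B S: FOLLOW(B) ⊇ FIRST(S) = {a,b}; new: +{a,b}
  S→A b: FOLLOW(A) ⊇ FIRST(b) = {b}; new: +{b}
  S: {$}  A: {b}  B: {a,b}
[2]
  A→B S: FOLLOW(S) ⊇ FOLLOW(A) ⊇ {b}; new: +{b}
  S: {$,b}  A: {b}  B: {a,b}
[3] done
  S: {$,b}  A: {b}  B: {a,b}

FOLLOW(A) = ["b"]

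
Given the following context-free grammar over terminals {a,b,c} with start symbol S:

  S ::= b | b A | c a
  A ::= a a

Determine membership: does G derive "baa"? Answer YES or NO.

Convert to CNF:
  S -> T1 A | T2 T0 | b
  A -> T0 T0
  T0 -> a
  T1 -> b
  T2 -> c

CYK table (by increasing span):
  cell(0,0) b: {S,T1}  orig:{S}
  cell(1,1) a: {T0}  orig:{}
  cell(2,2) a: {T0}  orig:{}
  cell(0,1) ba: ∅
  cell(1,2) aa: {A}
  cell(0,2) baa: {S}

S ∈ T[0,2] ⇒ YES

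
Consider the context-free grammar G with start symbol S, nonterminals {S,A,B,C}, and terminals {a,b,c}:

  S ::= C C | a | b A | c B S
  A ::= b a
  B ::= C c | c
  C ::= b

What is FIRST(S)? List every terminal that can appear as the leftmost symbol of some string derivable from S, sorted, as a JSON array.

Compute FIRST by fixpoint:
[1]
  A via A→b a: +{b}
  B via B→c: +{c}
  C via C→b: +{b}
  S via S→C C: +{b}
  S via S→a: +{a}
  S via S→c B S: +{c}
  S: {a,b,c}  A: {b}  B: {c}  C: {b}
[2]
  B via B→C c: +{b}
  S: {a,b,c}  A: {b}  B: {b,c}  C: {b}
[3] (no change)
  S: {a,b,c}  A: {b}  B: {b,c}  C: {b}

FIRST(S) = ["a", "b", "c"]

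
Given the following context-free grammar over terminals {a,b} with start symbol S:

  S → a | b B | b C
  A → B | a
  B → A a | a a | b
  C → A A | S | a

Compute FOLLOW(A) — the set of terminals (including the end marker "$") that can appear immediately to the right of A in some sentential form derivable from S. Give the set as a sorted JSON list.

FIRST iteration:
iter 1:
  A via A→a: +{a}
  B via B→A a: +{a}
  B via B→b: +{b}
  C via C→A A: +{a}
  S via S→a: +{a}
  S via S→b B: +{b}
  FIRST(S)={a,b}  FIRST(A)={a}  FIRST(B)={a,b}  FIRST(C)={a}
iter 2:
  A via A→B: +{b}
  C via C→A A: +{b}
  FIRST(S)={a,b}  FIRST(A)={a,b}  FIRST(B)={a,b}  FIRST(C)={a,b}
iter 3: done
  FIRST(S)={a,b}  FIRST(A)={a,b}  FIRST(B)={a,b}  FIRST(C)={a,b}

Compute FOLLOW by fixpoint:
FOLLOW(S) := {$}
pass 1:
  B→A a: FOLLOW(A) ⊇ FIRST(a) = {a}; new: +{a}
  C→A A: FOLLOW(A) ⊇ FIRST(A) = {a,b}; new: +{b}
  S→b B: FOLLOW(B) ⊇ FOLLOW(S) ⊇ {$}; new: +{$}
  S→b C: FOLLOW(C) ⊇ FOLLOW(S) ⊇ {$}; new: +{$}
  S: {$}  A: {a,b}  B: {$}  C: {$}
pass 2:
  A→B: FOLLOW(B) ⊇ FOLLOW(A) ⊇ {a,b}; new: +{a,b}
  C→A A: FOLLOW(A) ⊇ FOLLOW(C) ⊇ {$}; new: +{$}
  S: {$}  A: {$,a,b}  B: {$,a,b}  C: {$}
pass 3: done
  S: {$}  A: {$,a,b}  B: {$,a,b}  C: {$}

FOLLOW(A) = ["$", "a", "b"]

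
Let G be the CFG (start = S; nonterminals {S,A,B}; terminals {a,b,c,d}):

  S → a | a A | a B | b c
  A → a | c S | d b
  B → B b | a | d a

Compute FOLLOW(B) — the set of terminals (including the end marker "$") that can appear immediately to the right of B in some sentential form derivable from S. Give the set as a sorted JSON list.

FIRST iteration:
[1]
  A via A→a: +{a}
  A via A→c S: +{c}
  A via A→d b: +{d}
  B via B→a: +{a}
  B via B→d a: +{d}
  S via S→a: +{a}
  S via S→b c: +{b}
  FIRST[S]={a,b}  FIRST[A]={a,c,d}  FIRST[B]={a,d}
[2] — fixpoint
  FIRST[S]={a,b}  FIRST[A]={a,c,d}  FIRST[B]={a,d}

FOLLOW iteration:
FOLLOW(S) := {$}
round 1:
  B→B b: FOLLOW(B) ⊇ FIRST(b) = {b}; new: +{b}
  S→a A: FOLLOW(A) ⊇ FOLLOW(S) ⊇ {$}; new: +{$}
  S→a B: FOLLOW(B) ⊇ FOLLOW(S) ⊇ {$}; new: +{$}
  FOLLOW(S)={$}  FOLLOW(A)={$}  FOLLOW(B)={$,b}
round 2: (stable)
  FOLLOW(S)={$}  FOLLOW(A)={$}  FOLLOW(B)={$,b}

FOLLOW(B) = ["$", "b"]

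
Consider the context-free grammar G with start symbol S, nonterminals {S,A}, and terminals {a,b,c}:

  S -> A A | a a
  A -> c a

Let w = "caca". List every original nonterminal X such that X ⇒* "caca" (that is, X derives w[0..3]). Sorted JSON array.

Convert to CNF:
  S -> A A | T1 T1
  A -> T0 T1
  T0 -> c
  T1 -> a

CYK fill, restricted to cells inside w[0..3]:
  cell(0,0) c: {T0}  orig:{}
  cell(1,1) a: {T1}  orig:{}
  cell(2,2) c: {T0}  orig:{}
  cell(3,3) a: {T1}  orig:{}
  cell(0,1) ca: {A}
  cell(1,2) ac: ∅
  cell(2,3) ca: {A}
  cell(0,2) cac: ∅
  cell(1,3) aca: ∅
  cell(0,3) caca: {S}

Original NTs in T[0,3] deriving "caca": ["S"]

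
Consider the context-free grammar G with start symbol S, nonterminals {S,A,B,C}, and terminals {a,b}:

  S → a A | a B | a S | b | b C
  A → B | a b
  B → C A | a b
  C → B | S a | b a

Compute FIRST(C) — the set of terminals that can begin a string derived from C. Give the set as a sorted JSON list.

FIRST sets, iterate to fixpoint:
[1]
  A via A→a b: +{a}
  B via B→a b: +{a}
  C via C→B: +{a}
  C via C→b a: +{b}
  S via S→a A: +{a}
  S via S→b: +{b}
  S: {a,b}  A: {a}  B: {a}  C: {a,b}
[2]
  B via B→C A: +{b}
  S: {a,b}  A: {a}  B: {a,b}  C: {a,b}
[3]
  A via A→B: +{b}
  S: {a,b}  A: {a,b}  B: {a,b}  C: {a,b}
[4] done
  S: {a,b}  A: {a,b}  B: {a,b}  C: {a,b}

FIRST(C) = ["a", "b"]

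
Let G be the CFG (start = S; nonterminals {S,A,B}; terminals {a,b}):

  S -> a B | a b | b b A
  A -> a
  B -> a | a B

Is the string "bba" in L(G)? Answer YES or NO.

CNF form of G:
  S -> T0 B | T0 T1 | T1 X2
  A -> a
  B -> T0 B | a
  T0 -> a
  T1 -> b
  X2 -> T1 A

CYK fill:
  cell(0,0) b: {T1}  orig:{}
  cell(1,1) b: {T1}  orig:{}
  cell(2,2) a: {A,B,T0}  orig:{A,B}
  cell(0,1) bb: ∅
  cell(1,2) ba: {X2}  orig:{}
  cell(0,2) bba: {S}

S ∈ T[0,2] ⇒ YES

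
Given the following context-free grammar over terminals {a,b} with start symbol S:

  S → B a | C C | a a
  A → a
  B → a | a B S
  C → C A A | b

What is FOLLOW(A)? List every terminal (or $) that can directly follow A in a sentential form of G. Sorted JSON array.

Compute FIRST by fixpoint:
[1]
  A via A→a: +{a}
  B via B→a: +{a}
  C via C→b: +{b}
  S via S→B a: +{a}
  S via S→C C: +{b}
  FIRST[S]={a,b}  FIRST[A]={a}  FIRST[B]={a}  FIRST[C]={b}
[2] (stable)
  FIRST[S]={a,b}  FIRST[A]={a}  FIRST[B]={a}  FIRST[C]={b}

Compute FOLLOW by fixpoint:
FOLLOW(S) := {$}
pass 1:
  B→a B S: FOLLOW(B) ⊇ FIRST(S) = {a,b}; new: +{a,b}
  B→a B S: FOLLOW(S) ⊇ FOLLOW(B) ⊇ {a,b}; new: +{a,b}
  C→C A A: FOLLOW(C) ⊇ FIRST(A) = {a}; new: +{a}
  C→C A A: FOLLOW(A) ⊇ FIRST(A) = {a}; new: +{a}
  S→C C: FOLLOW(C) ⊇ FIRST(C) = {b}; new: +{b}
  S→C C: FOLLOW(C) ⊇ FOLLOW(S) ⊇ {$,a,b}; new: +{$}
  FOLLOW[S]={$,a,b}  FOLLOW[A]={a}  FOLLOW[B]={a,b}  FOLLOW[C]={$,a,b}
pass 2:
  C→C A A: FOLLOW(A) ⊇ FOLLOW(C) ⊇ {$,a,b}; new: +{$,b}
  FOLLOW[S]={$,a,b}  FOLLOW[A]={$,a,b}  FOLLOW[B]={a,b}  FOLLOW[C]={$,a,b}
pass 3: (stable)
  FOLLOW[S]={$,a,b}  FOLLOW[A]={$,a,b}  FOLLOW[B]={a,b}  FOLLOW[C]={$,a,b}

FOLLOW(A) = ["$", "a", "b"]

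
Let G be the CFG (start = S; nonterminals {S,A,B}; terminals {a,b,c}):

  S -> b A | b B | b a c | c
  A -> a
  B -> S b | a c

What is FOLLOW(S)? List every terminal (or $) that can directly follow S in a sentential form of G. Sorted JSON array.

Compute FIRST by fixpoint:
round 1:
  A via A→a: +{a}
  B via B→a c: +{a}
  S via S→b A: +{b}
  S via S→c: +{c}
  S: {b,c}  A: {a}  B: {a}
round 2:
  B via B→S b: +{b,c}
  S: {b,c}  A: {a}  B: {a,b,c}
round 3: (stable)
  S: {b,c}  A: {a}  B: {a,b,c}

Compute FOLLOW by fixpoint:
FOLLOW(S) := {$}
pass 1:
  B→S b: FOLLOW(S) ⊇ FIRST(b) = {b}; new: +{b}
  S→b A: FOLLOW(A) ⊇ FOLLOW(S) ⊇ {$,b}; new: +{$,b}
  S→b B: FOLLOW(B) ⊇ FOLLOW(S) ⊇ {$,b}; new: +{$,b}
  S: {$,b}  A: {$,b}  B: {$,b}
pass 2: — fixpoint
  S: {$,b}  A: {$,b}  B: {$,b}

FOLLOW(S) = ["$", "b"]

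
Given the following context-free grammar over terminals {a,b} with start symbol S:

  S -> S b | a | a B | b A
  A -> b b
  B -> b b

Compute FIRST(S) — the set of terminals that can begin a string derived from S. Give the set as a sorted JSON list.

Compute FIRST by fixpoint:
[1]
  A via A→b b: +{b}
  B via B→b b: +{b}
  S via S→a: +{a}
  S via S→b A: +{b}
  S: {a,b}  A: {b}  B: {b}
[2] (no change)
  S: {a,b}  A: {b}  B: {b}

FIRST(S) = ["a", "b"]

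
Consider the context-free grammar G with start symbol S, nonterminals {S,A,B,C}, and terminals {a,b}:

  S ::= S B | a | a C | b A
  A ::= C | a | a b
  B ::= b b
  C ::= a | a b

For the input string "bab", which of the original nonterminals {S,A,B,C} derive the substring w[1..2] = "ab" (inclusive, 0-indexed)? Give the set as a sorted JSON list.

CNF form of G:
  S -> S B | T0 C | T1 A | a
  A -> T0 T1 | a
  B -> T1 T1
  C -> T0 T1 | a
  T0 -> a
  T1 -> b

CYK fill, restricted to cells inside w[1..2]:
  T[1,1] 'a' = {A,C,S,T0}  orig:{A,C,S}
  T[2,2] 'b' = {T1}  orig:{}
  T[1,2] 'ab' = {A,C}

Original NTs in T[1,2] deriving "ab": ["A", "C"]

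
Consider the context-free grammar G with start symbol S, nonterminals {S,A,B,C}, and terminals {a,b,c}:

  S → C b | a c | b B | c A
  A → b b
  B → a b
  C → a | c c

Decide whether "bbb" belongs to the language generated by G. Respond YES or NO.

Convert to CNF:
  S -> C T0 | T0 B | T1 T2 | T2 A
  A -> T0 T0
  B -> T1 T0
  C -> T2 T2 | a
  T0 -> b
  T1 -> a
  T2 -> c

CYK fill:
  T[0,0] 'b' = {T0}  orig:{}
  T[1,1] 'b' = {T0}  orig:{}
  T[2,2] 'b' = {T0}  orig:{}
  T[0,1] 'bb' = {A}
  T[1,2] 'bb' = {A}
  T[0,2] 'bbb' = ∅

S ∉ T[0,2] ⇒ NO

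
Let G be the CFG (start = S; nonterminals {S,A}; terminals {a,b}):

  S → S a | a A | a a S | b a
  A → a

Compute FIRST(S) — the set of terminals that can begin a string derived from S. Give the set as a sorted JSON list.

FIRST sets, iterate to fixpoint:
[1]
  A via A→a: +{a}
  S via S→a A: +{a}
  S via S→b a: +{b}
  FIRST[S]={a,b}  FIRST[A]={a}
[2] (no change)
  FIRST[S]={a,b}  FIRST[A]={a}

FIRST(S) = ["a", "b"]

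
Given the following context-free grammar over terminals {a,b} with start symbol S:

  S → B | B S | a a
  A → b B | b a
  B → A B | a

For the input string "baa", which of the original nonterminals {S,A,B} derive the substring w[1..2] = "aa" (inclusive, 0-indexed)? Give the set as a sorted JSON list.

CNF form of G:
  S -> A B | B S | T1 T1 | a
  A -> T0 B | T0 T1
  B -> A B | a
  T0 -> b
  T1 -> a

CYK table (by increasing span) — only the sub-triangle for w[1..2]:
  [1..1]={B,S,T1}  "a"  orig:{B,S}
  [2..2]={B,S,T1}  "a"  orig:{B,S}
  [1..2]={S}  "aa"

Original NTs in T[1,2] deriving "aa": ["S"]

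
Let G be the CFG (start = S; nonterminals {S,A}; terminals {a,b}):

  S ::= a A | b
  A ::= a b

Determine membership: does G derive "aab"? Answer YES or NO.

CNF form of G:
  S -> T0 A | b
  A -> T0 T1
  T0 -> a
  T1 -> b

CYK table (by increasing span):
  cell(0,0) a: {T0}  orig:{}
  cell(1,1) a: {T0}  orig:{}
  cell(2,2) b: {S,T1}  orig:{S}
  cell(0,1) aa: ∅
  cell(1,2) ab: {A}
  cell(0,2) aab: {S}

S ∈ T[0,2] ⇒ YES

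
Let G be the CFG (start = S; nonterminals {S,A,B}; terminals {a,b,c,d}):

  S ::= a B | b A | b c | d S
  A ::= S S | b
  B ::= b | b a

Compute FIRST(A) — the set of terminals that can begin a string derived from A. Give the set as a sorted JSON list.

FIRST sets, iterate to fixpoint:
[1]
  A via A→b: +{b}
  B via B→b: +{b}
  S via S→a B: +{a}
  S via S→b A: +{b}
  S via S→d S: +{d}
  FIRST[S]={a,b,d}  FIRST[A]={b}  FIRST[B]={b}
[2]
  A via A→S S: +{a,d}
  FIRST[S]={a,b,d}  FIRST[A]={a,b,d}  FIRST[B]={b}
[3] (stable)
  FIRST[S]={a,b,d}  FIRST[A]={a,b,d}  FIRST[B]={b}

FIRST(A) = ["a", "b", "d"]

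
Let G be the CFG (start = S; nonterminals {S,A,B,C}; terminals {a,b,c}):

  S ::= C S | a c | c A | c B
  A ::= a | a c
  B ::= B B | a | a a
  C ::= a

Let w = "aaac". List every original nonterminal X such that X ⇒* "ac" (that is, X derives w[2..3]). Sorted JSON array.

Convert to CNF:
  S -> C S | T0 T1 | T1 A | T1 B
  A -> T0 T1 | a
  B -> B B | T0 T0 | a
  C -> a
  T0 -> a
  T1 -> c

CYK table (by increasing span) (cells [i..j] with 2 ≤ i ≤ j ≤ 3 only):
  [2..2]={A,B,C,T0}  "a"  orig:{A,B,C}
  [3..3]={T1}  "c"  orig:{}
  [2..3]={A,S}  "ac"

Original NTs in T[2,3] deriving "ac": ["A", "S"]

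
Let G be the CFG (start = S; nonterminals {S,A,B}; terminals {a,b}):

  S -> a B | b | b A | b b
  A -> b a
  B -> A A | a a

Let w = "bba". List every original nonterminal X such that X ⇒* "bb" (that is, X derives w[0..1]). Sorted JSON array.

Convert to CNF:
  S -> T0 A | T0 T0 | T1 B | b
  A -> T0 T1
  B -> A A | T1 T1
  T0 -> b
  T1 -> a

CYK fill, restricted to cells inside w[0..1]:
  cell(0,0) b: {S,T0}  orig:{S}
  cell(1,1) b: {S,T0}  orig:{S}
  cell(0,1) bb: {S}

Original NTs in T[0,1] deriving "bb": ["S"]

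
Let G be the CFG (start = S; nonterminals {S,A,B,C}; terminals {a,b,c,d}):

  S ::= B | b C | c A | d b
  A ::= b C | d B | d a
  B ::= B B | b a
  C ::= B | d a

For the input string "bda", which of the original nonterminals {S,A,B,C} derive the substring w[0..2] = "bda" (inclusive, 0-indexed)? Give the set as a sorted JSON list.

Convert to CNF:
  S -> B B | T0 C | T0 T2 | T1 T0 | T3 A
  A -> T0 C | T1 B | T1 T2
  B -> B B | T0 T2
  C -> B B | T0 T2 | T1 T2
  T0 -> b
  T1 -> d
  T2 -> a
  T3 -> c

Fill CYK table bottom-up (cells [i..j] with 0 ≤ i ≤ j ≤ 2 only):
  [0..0]={T0}  "b"  orig:{}
  [1..1]={T1}  "d"  orig:{}
  [2..2]={T2}  "a"  orig:{}
  [0..1]=∅  "bd"
  [1..2]={A,C}  "da"
  [0..2]={A,S}  "bda"

Original NTs in T[0,2] deriving "bda": ["A", "S"]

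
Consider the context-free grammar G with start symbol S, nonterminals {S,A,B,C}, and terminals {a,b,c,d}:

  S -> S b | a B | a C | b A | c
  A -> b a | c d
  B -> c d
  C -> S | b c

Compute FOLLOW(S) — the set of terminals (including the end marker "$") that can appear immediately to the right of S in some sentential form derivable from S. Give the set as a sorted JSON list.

Compute FIRST by fixpoint:
round 1:
  A via A→b a: +{b}
  A via A→c d: +{c}
  B via B→c d: +{c}
  C via C→b c: +{b}
  S via S→a B: +{a}
  S via S→b A: +{b}
  S via S→c: +{c}
  FIRST[S]={a,b,c}  FIRST[A]={b,c}  FIRST[B]={c}  FIRST[C]={b}
round 2:
  C via C→S: +{a,c}
  FIRST[S]={a,b,c}  FIRST[A]={b,c}  FIRST[B]={c}  FIRST[C]={a,b,c}
round 3: done
  FIRST[S]={a,b,c}  FIRST[A]={b,c}  FIRST[B]={c}  FIRST[C]={a,b,c}

FOLLOW iteration:
FOLLOW(S) := {$}
round 1:
  S→S b: FOLLOW(S) ⊇ FIRST(b) = {b}; new: +{b}
  S→a B: FOLLOW(B) ⊇ FOLLOW(S) ⊇ {$,b}; new: +{$,b}
  S→a C: FOLLOW(C) ⊇ FOLLOW(S) ⊇ {$,b}; new: +{$,b}
  S→b A: FOLLOW(A) ⊇ FOLLOW(S) ⊇ {$,b}; new: +{$,b}
  FOLLOW[S]={$,b}  FOLLOW[A]={$,b}  FOLLOW[B]={$,b}  FOLLOW[C]={$,b}
round 2: done
  FOLLOW[S]={$,b}  FOLLOW[A]={$,b}  FOLLOW[B]={$,b}  FOLLOW[C]={$,b}

FOLLOW(S) = ["$", "b"]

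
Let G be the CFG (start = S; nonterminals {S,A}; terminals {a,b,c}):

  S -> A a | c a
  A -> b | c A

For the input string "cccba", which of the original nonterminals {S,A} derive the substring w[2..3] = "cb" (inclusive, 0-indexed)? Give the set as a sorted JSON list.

CNF form of G:
  S -> A T1 | T0 T1
  A -> T0 A | b
  T0 -> c
  T1 -> a

CYK fill, restricted to cells inside w[2..3]:
  T[2,2] 'c' = {T0}  orig:{}
  T[3,3] 'b' = {A}
  T[2,3] 'cb' = {A}

Original NTs in T[2,3] deriving "cb": ["A"]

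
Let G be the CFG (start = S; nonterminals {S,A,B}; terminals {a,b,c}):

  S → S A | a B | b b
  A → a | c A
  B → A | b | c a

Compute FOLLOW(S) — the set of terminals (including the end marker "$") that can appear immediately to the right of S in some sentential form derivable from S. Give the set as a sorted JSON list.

Compute FIRST by fixpoint:
round 1:
  A via A→a: +{a}
  A via A→c A: +{c}
  B via B→A: +{a,c}
  B via B→b: +{b}
  S via S→a B: +{a}
  S via S→b b: +{b}
  FIRST[S]={a,b}  FIRST[A]={a,c}  FIRST[B]={a,b,c}
round 2: (no change)
  FIRST[S]={a,b}  FIRST[A]={a,c}  FIRST[B]={a,b,c}

Compute FOLLOW by fixpoint:
seed FOLLOW(S) with $
iter 1:
  S→S A: FOLLOW(S) ⊇ FIRST(A) = {a,c}; new: +{a,c}
  S→S A: FOLLOW(A) ⊇ FOLLOW(S) ⊇ {$,a,c}; new: +{$,a,c}
  S→a B: FOLLOW(B) ⊇ FOLLOW(S) ⊇ {$,a,c}; new: +{$,a,c}
  FOLLOW(S)={$,a,c}  FOLLOW(A)={$,a,c}  FOLLOW(B)={$,a,c}
iter 2: (no change)
  FOLLOW(S)={$,a,c}  FOLLOW(A)={$,a,c}  FOLLOW(B)={$,a,c}

FOLLOW(S) = ["$", "a", "c"]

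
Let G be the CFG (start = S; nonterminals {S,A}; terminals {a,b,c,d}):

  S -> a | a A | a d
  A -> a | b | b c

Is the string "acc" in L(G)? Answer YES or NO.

Convert to CNF:
  S -> T2 A | T2 T3 | a
  A -> T0 T1 | a | b
  T0 -> b
  T1 -> c
  T2 -> a
  T3 -> d

CYK table (by increasing span):
  T[0,0] 'a' = {A,S,T2}  orig:{A,S}
  T[1,1] 'c' = {T1}  orig:{}
  T[2,2] 'c' = {T1}  orig:{}
  T[0,1] 'ac' = ∅
  T[1,2] 'cc' = ∅
  T[0,2] 'acc' = ∅

S ∉ T[0,2] ⇒ NO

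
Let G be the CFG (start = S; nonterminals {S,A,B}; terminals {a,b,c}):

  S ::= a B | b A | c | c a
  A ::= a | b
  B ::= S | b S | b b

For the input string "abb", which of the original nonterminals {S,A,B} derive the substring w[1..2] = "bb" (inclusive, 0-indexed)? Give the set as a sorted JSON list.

CNF form of G:
  S -> T0 B | T1 A | T2 T0 | c
  A -> a | b
  B -> T0 B | T1 A | T1 S | T1 T1 | T2 T0 | c
  T0 -> a
  T1 -> b
  T2 -> c

Fill CYK table bottom-up (cells [i..j] with 1 ≤ i ≤ j ≤ 2 only):
  [1..1]={A,T1}  "b"  orig:{A}
  [2..2]={A,T1}  "b"  orig:{A}
  [1..2]={B,S}  "bb"

Original NTs in T[1,2] deriving "bb": ["B", "S"]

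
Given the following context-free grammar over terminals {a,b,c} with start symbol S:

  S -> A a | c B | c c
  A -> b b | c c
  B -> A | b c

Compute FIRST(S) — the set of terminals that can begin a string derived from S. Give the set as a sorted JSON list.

FIRST iteration:
round 1:
  A via A→b b: +{b}
  A via A→c c: +{c}
  B via B→A: +{b,c}
  S via S→A a: +{b,c}
  S: {b,c}  A: {b,c}  B: {b,c}
round 2: (stable)
  S: {b,c}  A: {b,c}  B: {b,c}

FIRST(S) = ["b", "c"]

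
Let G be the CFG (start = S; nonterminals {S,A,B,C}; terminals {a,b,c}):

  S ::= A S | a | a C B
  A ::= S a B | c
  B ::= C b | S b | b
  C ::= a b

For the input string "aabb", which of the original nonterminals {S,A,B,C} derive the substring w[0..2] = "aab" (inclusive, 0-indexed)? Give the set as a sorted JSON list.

CNF form of G:
  S -> A S | T0 X3 | a
  A -> S X2 | c
  B -> C T1 | S T1 | b
  C -> T0 T1
  T0 -> a
  T1 -> b
  X2 -> T0 B
  X3 -> C B

Fill CYK table bottom-up — only the sub-triangle for w[0..2]:
  T[0,0] 'a' = {S,T0}  orig:{S}
  T[1,1] 'a' = {S,T0}  orig:{S}
  T[2,2] 'b' = {B,T1}  orig:{B}
  T[0,1] 'aa' = ∅
  T[1,2] 'ab' = {B,C,X2}  orig:{B,C}
  T[0,2] 'aab' = {A,X2}  orig:{A}

Original NTs in T[0,2] deriving "aab": ["A"]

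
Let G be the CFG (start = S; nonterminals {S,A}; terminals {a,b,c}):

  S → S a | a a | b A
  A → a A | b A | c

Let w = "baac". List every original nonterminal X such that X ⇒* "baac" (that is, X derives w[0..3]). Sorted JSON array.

Convert to CNF:
  S -> S T0 | T0 T0 | T1 A
  A -> T0 A | T1 A | c
  T0 -> a
  T1 -> b

Fill CYK table bottom-up, restricted to cells inside w[0..3]:
  cell(0,0) b: {T1}  orig:{}
  cell(1,1) a: {T0}  orig:{}
  cell(2,2) a: {T0}  orig:{}
  cell(3,3) c: {A}
  cell(0,1) ba: ∅
  cell(1,2) aa: {S}
  cell(2,3) ac: {A}
  cell(0,2) baa: ∅
  cell(1,3) aac: {A}
  cell(0,3) baac: {A,S}

Original NTs in T[0,3] deriving "baac": ["A", "S"]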